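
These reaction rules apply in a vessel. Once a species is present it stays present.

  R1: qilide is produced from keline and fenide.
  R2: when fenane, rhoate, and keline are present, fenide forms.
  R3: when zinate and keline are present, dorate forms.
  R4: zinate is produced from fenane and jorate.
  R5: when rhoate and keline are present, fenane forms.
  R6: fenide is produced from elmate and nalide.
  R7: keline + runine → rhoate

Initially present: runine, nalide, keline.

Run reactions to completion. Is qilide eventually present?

Yes

keline and runine present → rhoate forms (R7).
rhoate and keline present → fenane forms (R5).
fenane, rhoate, and keline present → fenide forms (R2).
keline and fenide present → qilide forms (R1).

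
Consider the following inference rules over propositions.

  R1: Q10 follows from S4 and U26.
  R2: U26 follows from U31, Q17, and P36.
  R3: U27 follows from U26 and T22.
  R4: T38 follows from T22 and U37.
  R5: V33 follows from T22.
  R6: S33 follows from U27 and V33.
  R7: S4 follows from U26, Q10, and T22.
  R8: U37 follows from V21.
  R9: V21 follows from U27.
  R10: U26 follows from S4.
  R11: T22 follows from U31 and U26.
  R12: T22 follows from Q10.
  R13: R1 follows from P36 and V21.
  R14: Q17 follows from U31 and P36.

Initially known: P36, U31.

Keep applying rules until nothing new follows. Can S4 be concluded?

No

S4 would need U26, Q10, and T22 (R7), but Q10 is never established.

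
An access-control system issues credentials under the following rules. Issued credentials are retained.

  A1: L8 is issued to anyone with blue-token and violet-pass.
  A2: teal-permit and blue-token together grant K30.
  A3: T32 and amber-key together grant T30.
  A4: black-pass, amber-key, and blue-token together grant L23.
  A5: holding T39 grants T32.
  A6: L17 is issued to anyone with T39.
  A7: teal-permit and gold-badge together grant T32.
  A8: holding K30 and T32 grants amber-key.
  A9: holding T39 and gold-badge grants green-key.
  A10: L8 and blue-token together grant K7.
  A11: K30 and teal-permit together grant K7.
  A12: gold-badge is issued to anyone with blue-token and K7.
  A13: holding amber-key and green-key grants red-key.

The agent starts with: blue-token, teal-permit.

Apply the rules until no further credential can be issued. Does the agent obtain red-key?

red-key would need amber-key and green-key (A13), but green-key is never granted.

No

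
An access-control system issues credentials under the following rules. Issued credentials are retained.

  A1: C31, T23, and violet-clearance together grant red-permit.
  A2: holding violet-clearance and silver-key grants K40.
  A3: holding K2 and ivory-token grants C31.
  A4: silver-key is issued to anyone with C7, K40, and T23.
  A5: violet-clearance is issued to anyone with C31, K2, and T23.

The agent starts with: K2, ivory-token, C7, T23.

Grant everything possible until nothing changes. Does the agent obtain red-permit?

Yes

Holding K2 and ivory-token grants C31 (A3).
Holding C31, K2, and T23 grants violet-clearance (A5).
Holding C31, T23, and violet-clearance grants red-permit (A1).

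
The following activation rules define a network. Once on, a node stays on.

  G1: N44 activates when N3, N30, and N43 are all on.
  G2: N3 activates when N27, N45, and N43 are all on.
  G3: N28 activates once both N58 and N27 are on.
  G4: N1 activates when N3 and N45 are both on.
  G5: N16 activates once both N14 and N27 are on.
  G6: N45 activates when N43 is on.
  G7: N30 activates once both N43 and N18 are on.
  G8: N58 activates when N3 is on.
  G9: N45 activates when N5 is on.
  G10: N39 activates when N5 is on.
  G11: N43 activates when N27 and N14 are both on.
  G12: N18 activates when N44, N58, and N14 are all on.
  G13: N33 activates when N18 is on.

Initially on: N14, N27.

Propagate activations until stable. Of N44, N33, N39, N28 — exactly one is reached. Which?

N27 and N14 are on, so N43 activates (G11).
N43 is on, so N45 activates (G6).
G2: N27, N45, and N43 on → N3 on.
N3 is on, so N58 activates (G8).
N58 and N27 are on, so N28 activates (G3).
N39 would need N5 (G10), but N5 never turns on. N44 would need N3, N30, and N43 (G1), but N30 never turns on. N33 would need N18 (G13), but N18 never turns on.

N28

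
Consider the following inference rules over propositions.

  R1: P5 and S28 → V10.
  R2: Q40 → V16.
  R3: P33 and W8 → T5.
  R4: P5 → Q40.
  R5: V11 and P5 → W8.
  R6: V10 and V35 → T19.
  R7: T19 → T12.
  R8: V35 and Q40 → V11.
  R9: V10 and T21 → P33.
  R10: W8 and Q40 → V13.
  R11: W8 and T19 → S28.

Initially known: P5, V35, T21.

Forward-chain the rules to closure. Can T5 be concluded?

T5 would need P33 and W8 (R3), but P33 is never established.

No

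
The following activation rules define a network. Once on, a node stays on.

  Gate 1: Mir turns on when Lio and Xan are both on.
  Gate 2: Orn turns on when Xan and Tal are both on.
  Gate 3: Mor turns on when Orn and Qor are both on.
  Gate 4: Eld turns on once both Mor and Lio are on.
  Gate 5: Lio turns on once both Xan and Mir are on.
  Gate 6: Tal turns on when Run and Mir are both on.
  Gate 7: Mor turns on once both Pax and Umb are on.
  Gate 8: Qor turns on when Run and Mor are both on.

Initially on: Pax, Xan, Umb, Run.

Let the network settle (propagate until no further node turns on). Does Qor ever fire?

Yes

Gate 7: Pax and Umb on → Mor on.
Run and Mor are on, so Qor turns on (Gate 8).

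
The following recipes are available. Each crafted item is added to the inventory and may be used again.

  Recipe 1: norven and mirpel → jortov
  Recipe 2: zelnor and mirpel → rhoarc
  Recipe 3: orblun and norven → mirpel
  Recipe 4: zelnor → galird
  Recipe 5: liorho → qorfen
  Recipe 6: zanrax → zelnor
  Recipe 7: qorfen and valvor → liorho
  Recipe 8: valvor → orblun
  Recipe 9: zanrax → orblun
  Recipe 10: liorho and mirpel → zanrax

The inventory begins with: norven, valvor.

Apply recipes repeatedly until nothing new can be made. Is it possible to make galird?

No

galird would need zelnor (Recipe 4), but zelnor is never obtained.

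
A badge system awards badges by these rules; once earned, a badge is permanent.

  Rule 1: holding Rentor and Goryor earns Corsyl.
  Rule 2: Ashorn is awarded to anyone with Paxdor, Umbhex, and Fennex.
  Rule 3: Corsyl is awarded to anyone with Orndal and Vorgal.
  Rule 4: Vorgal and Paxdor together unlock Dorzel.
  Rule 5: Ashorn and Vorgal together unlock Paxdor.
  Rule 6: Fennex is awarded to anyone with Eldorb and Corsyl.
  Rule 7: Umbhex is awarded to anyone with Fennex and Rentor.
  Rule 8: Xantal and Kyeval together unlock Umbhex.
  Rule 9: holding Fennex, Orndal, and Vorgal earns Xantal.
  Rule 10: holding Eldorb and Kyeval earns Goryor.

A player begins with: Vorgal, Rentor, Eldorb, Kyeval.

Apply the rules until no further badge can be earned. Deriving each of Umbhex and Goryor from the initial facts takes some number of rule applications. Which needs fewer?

Goryor

Goryor: With Eldorb and Kyeval, Goryor is earned (Rule 10). [1 rule application]
Umbhex: With Eldorb and Kyeval, Goryor is earned (Rule 10). With Rentor and Goryor, Corsyl is earned (Rule 1). With Eldorb and Corsyl, Fennex is earned (Rule 6). With Fennex and Rentor, Umbhex is earned (Rule 7). [4 rule applications]
Goryor needs fewer.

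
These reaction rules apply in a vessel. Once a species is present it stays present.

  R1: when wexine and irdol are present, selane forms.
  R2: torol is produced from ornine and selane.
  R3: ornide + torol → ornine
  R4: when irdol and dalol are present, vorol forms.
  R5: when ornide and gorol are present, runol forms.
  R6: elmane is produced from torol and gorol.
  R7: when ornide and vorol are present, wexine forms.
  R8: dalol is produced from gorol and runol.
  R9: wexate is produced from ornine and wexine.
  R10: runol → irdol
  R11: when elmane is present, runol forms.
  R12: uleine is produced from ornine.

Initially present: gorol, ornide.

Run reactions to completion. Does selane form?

ornide and gorol present → runol forms (R5).
gorol and runol present → dalol forms (R8).
runol present → irdol forms (R10).
irdol and dalol present → vorol forms (R4).
ornide and vorol present → wexine forms (R7).
wexine and irdol present → selane forms (R1).

Yes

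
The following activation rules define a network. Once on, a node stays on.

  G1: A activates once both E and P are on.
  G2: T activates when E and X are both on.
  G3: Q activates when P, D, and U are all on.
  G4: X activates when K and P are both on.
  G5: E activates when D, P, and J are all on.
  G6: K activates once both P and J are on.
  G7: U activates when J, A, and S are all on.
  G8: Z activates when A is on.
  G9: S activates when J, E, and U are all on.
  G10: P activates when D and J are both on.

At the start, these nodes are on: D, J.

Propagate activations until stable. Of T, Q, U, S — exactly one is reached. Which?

D and J are on, so P activates (G10).
G5: D, P, and J on → E on.
G6: P and J on → K on.
K and P are on, so X activates (G4).
G2: E and X on → T on.
Q would need P, D, and U (G3), but U never turns on. S would need J, E, and U (G9), but U never turns on. U would need J, A, and S (G7), but S never turns on.

T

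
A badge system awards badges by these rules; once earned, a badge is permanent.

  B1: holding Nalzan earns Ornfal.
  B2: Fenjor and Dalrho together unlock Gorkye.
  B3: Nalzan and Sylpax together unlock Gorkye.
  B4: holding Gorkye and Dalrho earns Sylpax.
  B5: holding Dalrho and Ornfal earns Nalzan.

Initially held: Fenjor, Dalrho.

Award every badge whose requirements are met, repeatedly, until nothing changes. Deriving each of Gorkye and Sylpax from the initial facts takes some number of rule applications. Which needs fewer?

Gorkye

Gorkye: With Fenjor and Dalrho, Gorkye is earned (B2). [1 rule application]
Sylpax: With Fenjor and Dalrho, Gorkye is earned (B2). With Gorkye and Dalrho, Sylpax is earned (B4). [2 rule applications]
Gorkye needs fewer.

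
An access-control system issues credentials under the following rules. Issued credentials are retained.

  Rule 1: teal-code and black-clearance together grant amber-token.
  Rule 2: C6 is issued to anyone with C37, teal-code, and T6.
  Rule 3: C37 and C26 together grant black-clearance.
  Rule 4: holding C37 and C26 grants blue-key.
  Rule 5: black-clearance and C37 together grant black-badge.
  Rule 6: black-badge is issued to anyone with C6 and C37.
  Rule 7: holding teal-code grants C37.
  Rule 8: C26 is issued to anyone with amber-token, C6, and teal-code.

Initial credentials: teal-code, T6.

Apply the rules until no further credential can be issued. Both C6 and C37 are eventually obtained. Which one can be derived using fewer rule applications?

C37

C37: Holding teal-code grants C37 (Rule 7). [1 rule application]
C6: Holding teal-code grants C37 (Rule 7). Holding C37, teal-code, and T6 grants C6 (Rule 2). [2 rule applications]
C37 needs fewer.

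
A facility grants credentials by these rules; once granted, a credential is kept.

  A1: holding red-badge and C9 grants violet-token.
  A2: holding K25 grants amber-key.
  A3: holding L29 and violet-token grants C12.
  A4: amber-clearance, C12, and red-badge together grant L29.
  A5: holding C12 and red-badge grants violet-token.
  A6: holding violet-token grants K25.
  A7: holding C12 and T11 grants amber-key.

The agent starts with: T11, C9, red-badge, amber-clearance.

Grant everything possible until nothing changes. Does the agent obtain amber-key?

Yes

Holding red-badge and C9 grants violet-token (A1).
Holding violet-token grants K25 (A6).
Holding K25 grants amber-key (A2).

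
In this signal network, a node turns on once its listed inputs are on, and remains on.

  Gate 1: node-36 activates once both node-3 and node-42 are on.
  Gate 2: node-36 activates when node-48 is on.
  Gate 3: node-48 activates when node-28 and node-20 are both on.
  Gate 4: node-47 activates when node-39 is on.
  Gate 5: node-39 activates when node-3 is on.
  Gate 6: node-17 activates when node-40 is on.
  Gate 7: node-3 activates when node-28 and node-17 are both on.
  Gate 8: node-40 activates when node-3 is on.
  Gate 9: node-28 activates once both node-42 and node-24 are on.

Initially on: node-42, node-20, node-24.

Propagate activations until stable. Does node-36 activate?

Gate 9: node-42 and node-24 on → node-28 on.
node-28 and node-20 are on, so node-48 activates (Gate 3).
node-48 is on, so node-36 activates (Gate 2).

Yes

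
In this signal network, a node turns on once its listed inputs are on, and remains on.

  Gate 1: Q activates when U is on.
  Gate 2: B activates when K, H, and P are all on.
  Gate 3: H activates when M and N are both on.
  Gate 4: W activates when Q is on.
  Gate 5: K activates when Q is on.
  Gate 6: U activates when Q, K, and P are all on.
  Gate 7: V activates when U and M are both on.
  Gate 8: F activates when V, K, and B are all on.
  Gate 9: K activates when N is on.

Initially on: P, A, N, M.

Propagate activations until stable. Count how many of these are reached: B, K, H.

M and N are on, so H activates (Gate 3).
Gate 9: N on → K on.
Gate 2: K, H, and P on → B on.
B: reached.
K: reached.
H: reached.
All 3 are reached.

3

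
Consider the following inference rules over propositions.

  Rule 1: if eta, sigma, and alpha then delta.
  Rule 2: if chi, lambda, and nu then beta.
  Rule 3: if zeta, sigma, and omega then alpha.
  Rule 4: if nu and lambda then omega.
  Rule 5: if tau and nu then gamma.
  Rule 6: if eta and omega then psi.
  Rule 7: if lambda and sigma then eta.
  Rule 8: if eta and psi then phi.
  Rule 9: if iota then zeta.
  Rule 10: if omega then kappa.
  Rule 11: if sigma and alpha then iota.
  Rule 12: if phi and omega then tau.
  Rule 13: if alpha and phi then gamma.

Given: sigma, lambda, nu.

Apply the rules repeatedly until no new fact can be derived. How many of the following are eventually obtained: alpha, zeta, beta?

alpha would need zeta, sigma, and omega (Rule 3), but zeta is never established.
zeta would need iota (Rule 9), but iota is never established.
beta would need chi, lambda, and nu (Rule 2), but chi is never established.
None of the 3 are reached.

0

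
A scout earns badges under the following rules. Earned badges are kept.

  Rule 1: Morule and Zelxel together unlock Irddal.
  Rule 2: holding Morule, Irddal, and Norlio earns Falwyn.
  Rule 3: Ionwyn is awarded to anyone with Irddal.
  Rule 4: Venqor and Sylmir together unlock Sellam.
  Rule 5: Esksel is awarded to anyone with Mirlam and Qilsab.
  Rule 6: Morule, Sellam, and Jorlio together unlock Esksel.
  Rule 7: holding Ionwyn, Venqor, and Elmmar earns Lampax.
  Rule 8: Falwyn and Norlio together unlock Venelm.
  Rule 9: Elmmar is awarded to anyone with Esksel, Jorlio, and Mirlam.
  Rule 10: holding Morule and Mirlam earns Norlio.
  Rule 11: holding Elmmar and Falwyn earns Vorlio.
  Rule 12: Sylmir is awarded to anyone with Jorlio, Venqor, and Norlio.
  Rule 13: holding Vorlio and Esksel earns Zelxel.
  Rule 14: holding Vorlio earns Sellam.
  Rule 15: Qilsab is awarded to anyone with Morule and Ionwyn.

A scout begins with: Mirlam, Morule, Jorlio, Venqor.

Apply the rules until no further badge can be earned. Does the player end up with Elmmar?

With Morule and Mirlam, Norlio is earned (Rule 10).
With Jorlio, Venqor, and Norlio, Sylmir is earned (Rule 12).
With Venqor and Sylmir, Sellam is earned (Rule 4).
With Morule, Sellam, and Jorlio, Esksel is earned (Rule 6).
With Esksel, Jorlio, and Mirlam, Elmmar is earned (Rule 9).

Yes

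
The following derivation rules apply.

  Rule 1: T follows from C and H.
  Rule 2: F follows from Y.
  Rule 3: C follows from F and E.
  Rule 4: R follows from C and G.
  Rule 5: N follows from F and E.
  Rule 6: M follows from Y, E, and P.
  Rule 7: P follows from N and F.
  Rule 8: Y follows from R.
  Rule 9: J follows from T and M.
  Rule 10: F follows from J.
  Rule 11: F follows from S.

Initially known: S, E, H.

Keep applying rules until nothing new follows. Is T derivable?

From S, Rule 11 gives F.
F and E hold, so C follows (Rule 3).
From C and H, Rule 1 gives T.

Yes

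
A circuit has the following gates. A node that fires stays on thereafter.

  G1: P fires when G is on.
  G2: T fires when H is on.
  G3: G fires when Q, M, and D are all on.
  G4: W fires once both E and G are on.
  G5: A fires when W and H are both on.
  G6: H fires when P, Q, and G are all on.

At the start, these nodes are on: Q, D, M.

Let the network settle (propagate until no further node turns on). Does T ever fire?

Yes

G3: Q, M, and D on → G on.
G is on, so P fires (G1).
G6: P, Q, and G on → H on.
H is on, so T fires (G2).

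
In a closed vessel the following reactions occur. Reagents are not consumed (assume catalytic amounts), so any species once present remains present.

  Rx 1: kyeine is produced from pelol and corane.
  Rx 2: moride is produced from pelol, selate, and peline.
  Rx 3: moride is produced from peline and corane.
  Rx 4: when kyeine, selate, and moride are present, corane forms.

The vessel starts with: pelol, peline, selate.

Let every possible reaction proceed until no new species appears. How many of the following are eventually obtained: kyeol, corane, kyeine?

0

No rule produces kyeol, and it is not given.
corane would need kyeine, selate, and moride (Rx 4), but kyeine never forms.
kyeine would need pelol and corane (Rx 1), but corane never forms.
None of the 3 are reached.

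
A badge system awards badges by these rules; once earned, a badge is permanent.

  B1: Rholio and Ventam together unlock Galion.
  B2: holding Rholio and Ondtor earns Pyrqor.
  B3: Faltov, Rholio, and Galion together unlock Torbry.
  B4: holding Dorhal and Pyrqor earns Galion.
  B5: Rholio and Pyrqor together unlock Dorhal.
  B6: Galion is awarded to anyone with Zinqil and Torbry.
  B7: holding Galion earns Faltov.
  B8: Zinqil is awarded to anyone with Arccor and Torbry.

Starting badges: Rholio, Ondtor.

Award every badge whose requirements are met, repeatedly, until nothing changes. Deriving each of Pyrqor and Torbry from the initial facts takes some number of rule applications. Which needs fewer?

Pyrqor

Pyrqor: With Rholio and Ondtor, Pyrqor is earned (B2). [1 rule application]
Torbry: With Rholio and Ondtor, Pyrqor is earned (B2). With Rholio and Pyrqor, Dorhal is earned (B5). With Dorhal and Pyrqor, Galion is earned (B4). With Galion, Faltov is earned (B7). With Faltov, Rholio, and Galion, Torbry is earned (B3). [5 rule applications]
Pyrqor needs fewer.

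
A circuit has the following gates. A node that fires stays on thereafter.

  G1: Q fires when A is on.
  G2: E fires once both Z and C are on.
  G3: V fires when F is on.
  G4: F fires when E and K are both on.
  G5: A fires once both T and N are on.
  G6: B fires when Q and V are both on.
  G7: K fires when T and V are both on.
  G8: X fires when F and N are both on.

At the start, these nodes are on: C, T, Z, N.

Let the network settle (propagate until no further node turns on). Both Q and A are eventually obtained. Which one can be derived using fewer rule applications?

A

A: T and N are on, so A fires (G5). [1 rule application]
Q: G5: T and N on → A on. G1: A on → Q on. [2 rule applications]
A needs fewer.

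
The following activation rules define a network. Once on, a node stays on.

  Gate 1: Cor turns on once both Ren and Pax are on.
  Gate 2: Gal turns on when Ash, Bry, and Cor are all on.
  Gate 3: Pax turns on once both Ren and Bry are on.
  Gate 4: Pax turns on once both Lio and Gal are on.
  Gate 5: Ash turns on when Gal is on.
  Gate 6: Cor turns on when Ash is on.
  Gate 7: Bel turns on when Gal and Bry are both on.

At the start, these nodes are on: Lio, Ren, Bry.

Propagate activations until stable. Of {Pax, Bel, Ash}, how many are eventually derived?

1

Gate 3: Ren and Bry on → Pax on.
Pax: reached.
Bel would need Gal and Bry (Gate 7), but Gal never turns on.
Ash would need Gal (Gate 5), but Gal never turns on.
Reached: Pax — 1 of the 3.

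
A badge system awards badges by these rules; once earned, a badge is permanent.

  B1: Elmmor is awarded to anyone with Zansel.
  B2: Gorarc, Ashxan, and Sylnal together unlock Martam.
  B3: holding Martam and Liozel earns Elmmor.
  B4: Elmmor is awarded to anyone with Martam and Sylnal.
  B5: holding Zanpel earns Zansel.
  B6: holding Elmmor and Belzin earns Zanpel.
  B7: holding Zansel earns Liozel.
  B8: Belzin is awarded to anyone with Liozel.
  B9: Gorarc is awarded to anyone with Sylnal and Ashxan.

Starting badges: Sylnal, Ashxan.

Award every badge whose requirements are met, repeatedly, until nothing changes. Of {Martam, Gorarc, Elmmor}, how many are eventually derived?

3

With Sylnal and Ashxan, Gorarc is earned (B9).
With Gorarc, Ashxan, and Sylnal, Martam is earned (B2).
With Martam and Sylnal, Elmmor is earned (B4).
Martam: reached.
Gorarc: reached.
Elmmor: reached.
All 3 are reached.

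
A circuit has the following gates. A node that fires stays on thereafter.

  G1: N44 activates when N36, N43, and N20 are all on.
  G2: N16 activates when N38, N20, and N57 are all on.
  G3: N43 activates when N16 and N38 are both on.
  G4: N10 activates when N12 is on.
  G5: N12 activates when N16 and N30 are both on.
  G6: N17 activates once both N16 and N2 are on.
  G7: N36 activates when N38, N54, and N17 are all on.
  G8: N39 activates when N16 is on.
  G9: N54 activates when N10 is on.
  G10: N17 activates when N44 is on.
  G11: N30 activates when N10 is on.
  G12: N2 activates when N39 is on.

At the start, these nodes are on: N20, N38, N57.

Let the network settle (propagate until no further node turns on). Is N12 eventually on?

No

N12 would need N16 and N30 (G5), but N30 never turns on.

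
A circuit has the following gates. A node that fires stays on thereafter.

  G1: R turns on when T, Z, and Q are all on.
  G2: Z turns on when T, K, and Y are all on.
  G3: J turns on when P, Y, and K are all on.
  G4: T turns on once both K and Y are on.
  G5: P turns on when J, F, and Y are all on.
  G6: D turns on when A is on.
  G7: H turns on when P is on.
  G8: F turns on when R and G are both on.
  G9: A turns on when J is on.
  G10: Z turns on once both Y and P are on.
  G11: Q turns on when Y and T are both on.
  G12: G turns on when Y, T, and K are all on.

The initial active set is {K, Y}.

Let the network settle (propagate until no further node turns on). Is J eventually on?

No

J would need P, Y, and K (G3), but P never turns on.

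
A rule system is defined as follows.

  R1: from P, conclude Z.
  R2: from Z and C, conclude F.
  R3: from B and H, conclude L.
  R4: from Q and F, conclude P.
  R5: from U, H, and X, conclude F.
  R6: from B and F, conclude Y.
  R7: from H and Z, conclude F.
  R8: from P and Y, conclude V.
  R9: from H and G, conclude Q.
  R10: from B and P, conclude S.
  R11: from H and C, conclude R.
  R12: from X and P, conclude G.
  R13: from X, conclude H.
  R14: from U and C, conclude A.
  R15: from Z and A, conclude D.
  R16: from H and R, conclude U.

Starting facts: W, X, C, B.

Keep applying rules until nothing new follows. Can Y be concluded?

X holds, so H follows (R13).
H and C hold, so R follows (R11).
H and R hold, so U follows (R16).
U, H, and X hold, so F follows (R5).
B and F hold, so Y follows (R6).

Yes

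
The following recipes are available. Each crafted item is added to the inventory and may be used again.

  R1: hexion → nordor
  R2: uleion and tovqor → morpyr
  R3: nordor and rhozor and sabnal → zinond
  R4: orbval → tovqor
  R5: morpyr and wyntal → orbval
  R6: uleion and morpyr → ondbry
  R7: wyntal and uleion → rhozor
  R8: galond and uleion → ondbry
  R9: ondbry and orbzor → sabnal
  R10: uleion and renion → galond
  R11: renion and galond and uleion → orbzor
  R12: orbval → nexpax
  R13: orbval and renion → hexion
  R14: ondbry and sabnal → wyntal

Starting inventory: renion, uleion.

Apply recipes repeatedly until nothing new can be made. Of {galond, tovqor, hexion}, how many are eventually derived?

Using R10, uleion and renion make galond.
galond: reached.
tovqor would need orbval (R4), but orbval is never obtained.
hexion would need orbval and renion (R13), but orbval is never obtained.
Reached: galond — 1 of the 3.

1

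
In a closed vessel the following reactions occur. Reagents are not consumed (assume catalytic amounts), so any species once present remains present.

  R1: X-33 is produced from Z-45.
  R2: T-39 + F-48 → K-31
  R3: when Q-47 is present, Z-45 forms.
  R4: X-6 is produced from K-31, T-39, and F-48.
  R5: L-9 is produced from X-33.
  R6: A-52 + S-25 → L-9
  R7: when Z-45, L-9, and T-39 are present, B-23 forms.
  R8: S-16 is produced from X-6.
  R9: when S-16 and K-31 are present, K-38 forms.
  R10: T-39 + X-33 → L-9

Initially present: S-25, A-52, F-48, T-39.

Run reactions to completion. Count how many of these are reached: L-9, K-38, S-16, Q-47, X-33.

3

A-52 and S-25 present → L-9 forms (R6).
T-39 and F-48 present → K-31 forms (R2).
K-31, T-39, and F-48 present → X-6 forms (R4).
X-6 present → S-16 forms (R8).
S-16 and K-31 present → K-38 forms (R9).
L-9: reached.
K-38: reached.
S-16: reached.
No rule produces Q-47, and it is not given.
X-33 would need Z-45 (R1), but Z-45 never forms.
Reached: L-9, K-38, and S-16 — 3 of the 5.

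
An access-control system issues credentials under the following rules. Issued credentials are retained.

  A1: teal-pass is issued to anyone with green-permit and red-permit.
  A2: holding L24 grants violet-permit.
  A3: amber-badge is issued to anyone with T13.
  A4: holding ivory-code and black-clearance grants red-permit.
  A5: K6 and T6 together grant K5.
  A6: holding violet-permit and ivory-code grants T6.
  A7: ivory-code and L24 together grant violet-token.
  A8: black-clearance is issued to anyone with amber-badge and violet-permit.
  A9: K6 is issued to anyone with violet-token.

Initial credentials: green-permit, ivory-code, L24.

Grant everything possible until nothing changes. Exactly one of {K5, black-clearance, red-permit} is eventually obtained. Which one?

Holding ivory-code and L24 grants violet-token (A7).
Holding L24 grants violet-permit (A2).
Holding violet-token grants K6 (A9).
Holding violet-permit and ivory-code grants T6 (A6).
Holding K6 and T6 grants K5 (A5).
black-clearance would need amber-badge and violet-permit (A8), but amber-badge is never granted. red-permit would need ivory-code and black-clearance (A4), but black-clearance is never granted.

K5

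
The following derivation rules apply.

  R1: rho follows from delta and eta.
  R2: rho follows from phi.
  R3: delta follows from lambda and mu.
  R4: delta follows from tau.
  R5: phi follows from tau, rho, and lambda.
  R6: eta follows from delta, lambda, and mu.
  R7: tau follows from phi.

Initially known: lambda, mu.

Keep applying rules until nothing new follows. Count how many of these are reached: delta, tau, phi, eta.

2

From lambda and mu, R3 gives delta.
From delta, lambda, and mu, R6 gives eta.
delta: reached.
tau would need phi (R7), but phi is never established.
phi would need tau, rho, and lambda (R5), but tau is never established.
eta: reached.
Reached: delta and eta — 2 of the 4.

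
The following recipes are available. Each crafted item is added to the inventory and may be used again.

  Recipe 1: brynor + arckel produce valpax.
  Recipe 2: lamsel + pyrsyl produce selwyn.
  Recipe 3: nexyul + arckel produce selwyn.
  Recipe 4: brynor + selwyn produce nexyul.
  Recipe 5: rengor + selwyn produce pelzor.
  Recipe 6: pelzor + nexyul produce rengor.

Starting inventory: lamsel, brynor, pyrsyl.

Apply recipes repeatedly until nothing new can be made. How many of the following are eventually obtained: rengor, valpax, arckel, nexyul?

1

Using Recipe 2, lamsel and pyrsyl make selwyn.
brynor + selwyn → nexyul (Recipe 4).
rengor would need pelzor and nexyul (Recipe 6), but pelzor is never obtained.
valpax would need brynor and arckel (Recipe 1), but arckel is never obtained.
No rule produces arckel, and it is not given.
nexyul: reached.
Reached: nexyul — 1 of the 4.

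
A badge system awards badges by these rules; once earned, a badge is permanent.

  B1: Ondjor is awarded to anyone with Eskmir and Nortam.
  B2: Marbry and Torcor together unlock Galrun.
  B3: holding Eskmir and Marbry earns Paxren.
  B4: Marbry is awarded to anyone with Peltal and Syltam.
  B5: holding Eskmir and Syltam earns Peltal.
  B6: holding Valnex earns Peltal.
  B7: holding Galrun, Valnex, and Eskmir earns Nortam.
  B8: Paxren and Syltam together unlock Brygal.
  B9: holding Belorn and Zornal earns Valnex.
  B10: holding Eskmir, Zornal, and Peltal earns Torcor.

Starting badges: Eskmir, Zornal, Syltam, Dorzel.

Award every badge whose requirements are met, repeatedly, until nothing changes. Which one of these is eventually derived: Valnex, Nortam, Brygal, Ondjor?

With Eskmir and Syltam, Peltal is earned (B5).
With Peltal and Syltam, Marbry is earned (B4).
With Eskmir and Marbry, Paxren is earned (B3).
With Paxren and Syltam, Brygal is earned (B8).
Nortam would need Galrun, Valnex, and Eskmir (B7), but Valnex is never earned. Valnex would need Belorn and Zornal (B9), but Belorn is never earned. Ondjor would need Eskmir and Nortam (B1), but Nortam is never earned.

Brygal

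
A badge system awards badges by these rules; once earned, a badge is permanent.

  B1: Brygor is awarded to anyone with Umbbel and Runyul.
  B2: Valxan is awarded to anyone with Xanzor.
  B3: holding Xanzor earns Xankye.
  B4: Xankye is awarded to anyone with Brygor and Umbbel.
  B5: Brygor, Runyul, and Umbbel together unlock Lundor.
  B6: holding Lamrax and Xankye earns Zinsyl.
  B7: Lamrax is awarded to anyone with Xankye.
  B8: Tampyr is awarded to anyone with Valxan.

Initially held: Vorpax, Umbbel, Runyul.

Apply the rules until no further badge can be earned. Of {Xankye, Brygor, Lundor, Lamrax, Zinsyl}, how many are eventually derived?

5

With Umbbel and Runyul, Brygor is earned (B1).
With Brygor and Umbbel, Xankye is earned (B4).
With Brygor, Runyul, and Umbbel, Lundor is earned (B5).
With Xankye, Lamrax is earned (B7).
With Lamrax and Xankye, Zinsyl is earned (B6).
Xankye: reached.
Brygor: reached.
Lundor: reached.
Lamrax: reached.
Zinsyl: reached.
All 5 are reached.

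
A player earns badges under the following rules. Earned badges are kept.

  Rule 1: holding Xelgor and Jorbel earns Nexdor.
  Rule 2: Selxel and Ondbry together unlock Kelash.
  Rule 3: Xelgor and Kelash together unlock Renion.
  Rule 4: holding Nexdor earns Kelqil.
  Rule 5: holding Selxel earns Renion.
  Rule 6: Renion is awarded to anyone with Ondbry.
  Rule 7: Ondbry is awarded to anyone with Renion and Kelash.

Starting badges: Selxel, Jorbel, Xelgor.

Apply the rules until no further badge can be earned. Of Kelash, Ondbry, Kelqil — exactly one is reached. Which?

Kelqil

With Xelgor and Jorbel, Nexdor is earned (Rule 1).
With Nexdor, Kelqil is earned (Rule 4).
Ondbry would need Renion and Kelash (Rule 7), but Kelash is never earned. Kelash would need Selxel and Ondbry (Rule 2), but Ondbry is never earned.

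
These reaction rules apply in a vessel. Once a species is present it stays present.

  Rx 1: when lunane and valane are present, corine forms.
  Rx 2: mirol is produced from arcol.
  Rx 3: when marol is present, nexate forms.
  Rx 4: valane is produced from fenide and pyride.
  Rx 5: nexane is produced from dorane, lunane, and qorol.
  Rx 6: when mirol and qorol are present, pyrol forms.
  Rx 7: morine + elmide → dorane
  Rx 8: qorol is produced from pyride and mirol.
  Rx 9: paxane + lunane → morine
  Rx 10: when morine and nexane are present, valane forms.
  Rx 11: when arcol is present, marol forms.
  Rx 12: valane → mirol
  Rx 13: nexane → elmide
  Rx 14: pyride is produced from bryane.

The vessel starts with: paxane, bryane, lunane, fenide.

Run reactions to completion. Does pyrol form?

Yes

bryane present → pyride forms (Rx 14).
fenide and pyride present → valane forms (Rx 4).
valane present → mirol forms (Rx 12).
pyride and mirol present → qorol forms (Rx 8).
mirol and qorol present → pyrol forms (Rx 6).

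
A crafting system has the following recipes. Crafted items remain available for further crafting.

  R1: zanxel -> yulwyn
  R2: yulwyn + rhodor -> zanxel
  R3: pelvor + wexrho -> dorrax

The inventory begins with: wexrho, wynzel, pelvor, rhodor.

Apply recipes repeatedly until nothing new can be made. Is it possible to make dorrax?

Using R3, pelvor and wexrho make dorrax.

Yes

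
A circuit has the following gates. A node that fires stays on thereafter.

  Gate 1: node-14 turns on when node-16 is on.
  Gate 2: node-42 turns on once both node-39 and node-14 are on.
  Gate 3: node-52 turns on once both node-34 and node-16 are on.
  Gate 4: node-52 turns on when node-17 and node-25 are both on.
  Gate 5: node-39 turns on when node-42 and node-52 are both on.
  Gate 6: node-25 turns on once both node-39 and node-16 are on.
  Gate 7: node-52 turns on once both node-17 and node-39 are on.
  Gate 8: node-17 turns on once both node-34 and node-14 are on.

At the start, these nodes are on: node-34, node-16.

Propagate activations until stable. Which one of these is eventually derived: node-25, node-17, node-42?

node-17

Gate 1: node-16 on → node-14 on.
Gate 8: node-34 and node-14 on → node-17 on.
node-42 would need node-39 and node-14 (Gate 2), but node-39 never turns on. node-25 would need node-39 and node-16 (Gate 6), but node-39 never turns on.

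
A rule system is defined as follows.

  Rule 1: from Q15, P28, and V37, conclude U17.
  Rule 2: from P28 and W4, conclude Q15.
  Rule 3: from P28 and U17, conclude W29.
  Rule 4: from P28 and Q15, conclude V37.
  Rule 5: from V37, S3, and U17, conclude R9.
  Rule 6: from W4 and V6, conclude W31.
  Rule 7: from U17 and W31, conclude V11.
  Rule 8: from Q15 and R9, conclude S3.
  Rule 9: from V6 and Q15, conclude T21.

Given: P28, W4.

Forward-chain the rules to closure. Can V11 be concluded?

V11 would need U17 and W31 (Rule 7), but W31 is never established.

No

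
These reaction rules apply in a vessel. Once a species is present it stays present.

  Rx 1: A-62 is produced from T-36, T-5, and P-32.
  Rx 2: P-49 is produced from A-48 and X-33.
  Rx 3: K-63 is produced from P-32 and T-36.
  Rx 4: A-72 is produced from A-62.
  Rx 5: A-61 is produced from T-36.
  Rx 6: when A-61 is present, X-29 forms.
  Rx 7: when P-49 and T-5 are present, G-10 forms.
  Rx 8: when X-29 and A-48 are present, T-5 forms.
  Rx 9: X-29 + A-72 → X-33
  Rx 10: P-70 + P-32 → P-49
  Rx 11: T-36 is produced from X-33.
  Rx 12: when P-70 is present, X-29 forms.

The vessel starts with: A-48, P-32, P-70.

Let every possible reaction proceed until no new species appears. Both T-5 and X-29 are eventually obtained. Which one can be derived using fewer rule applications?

X-29: P-70 present → X-29 forms (Rx 12). [1 rule application]
T-5: P-70 present → X-29 forms (Rx 12). X-29 and A-48 present → T-5 forms (Rx 8). [2 rule applications]
X-29 needs fewer.

X-29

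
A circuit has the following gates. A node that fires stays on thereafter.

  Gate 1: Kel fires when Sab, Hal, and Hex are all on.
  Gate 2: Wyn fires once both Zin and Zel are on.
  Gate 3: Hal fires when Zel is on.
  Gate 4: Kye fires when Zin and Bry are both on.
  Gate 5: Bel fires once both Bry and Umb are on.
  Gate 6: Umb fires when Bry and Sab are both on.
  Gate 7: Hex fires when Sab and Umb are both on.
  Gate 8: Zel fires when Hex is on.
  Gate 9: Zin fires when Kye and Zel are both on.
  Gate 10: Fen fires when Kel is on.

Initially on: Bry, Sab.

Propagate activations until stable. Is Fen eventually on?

Yes

Bry and Sab are on, so Umb fires (Gate 6).
Gate 7: Sab and Umb on → Hex on.
Gate 8: Hex on → Zel on.
Zel is on, so Hal fires (Gate 3).
Gate 1: Sab, Hal, and Hex on → Kel on.
Kel is on, so Fen fires (Gate 10).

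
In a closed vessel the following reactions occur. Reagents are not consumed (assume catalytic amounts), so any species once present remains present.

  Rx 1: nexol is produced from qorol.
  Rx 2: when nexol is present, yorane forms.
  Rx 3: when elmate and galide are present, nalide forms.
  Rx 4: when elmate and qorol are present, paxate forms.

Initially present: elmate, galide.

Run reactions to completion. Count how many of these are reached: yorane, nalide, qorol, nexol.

1

elmate and galide present → nalide forms (Rx 3).
yorane would need nexol (Rx 2), but nexol never forms.
nalide: reached.
No rule produces qorol, and it is not given.
nexol would need qorol (Rx 1), but qorol never forms.
Reached: nalide — 1 of the 4.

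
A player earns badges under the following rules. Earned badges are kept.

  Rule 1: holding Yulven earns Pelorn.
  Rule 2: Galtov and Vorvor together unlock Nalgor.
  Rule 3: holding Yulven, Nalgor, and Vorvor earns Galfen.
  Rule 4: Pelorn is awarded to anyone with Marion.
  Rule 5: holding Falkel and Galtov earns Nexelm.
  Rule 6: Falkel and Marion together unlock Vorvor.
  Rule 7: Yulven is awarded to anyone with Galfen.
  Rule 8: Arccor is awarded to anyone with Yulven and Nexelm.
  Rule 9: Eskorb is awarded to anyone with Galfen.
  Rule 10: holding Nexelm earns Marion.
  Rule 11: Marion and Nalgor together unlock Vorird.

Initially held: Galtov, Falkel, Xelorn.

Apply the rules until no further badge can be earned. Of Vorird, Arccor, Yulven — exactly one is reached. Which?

Vorird

With Falkel and Galtov, Nexelm is earned (Rule 5).
With Nexelm, Marion is earned (Rule 10).
With Falkel and Marion, Vorvor is earned (Rule 6).
With Galtov and Vorvor, Nalgor is earned (Rule 2).
With Marion and Nalgor, Vorird is earned (Rule 11).
Arccor would need Yulven and Nexelm (Rule 8), but Yulven is never earned. Yulven would need Galfen (Rule 7), but Galfen is never earned.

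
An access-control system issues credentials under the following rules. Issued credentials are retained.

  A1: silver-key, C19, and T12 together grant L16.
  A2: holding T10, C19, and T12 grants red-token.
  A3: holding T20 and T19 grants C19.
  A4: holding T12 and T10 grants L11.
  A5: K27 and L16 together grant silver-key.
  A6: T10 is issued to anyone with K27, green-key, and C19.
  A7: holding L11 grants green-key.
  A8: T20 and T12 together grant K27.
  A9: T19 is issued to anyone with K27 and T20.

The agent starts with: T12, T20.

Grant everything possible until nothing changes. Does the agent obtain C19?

Yes

Holding T20 and T12 grants K27 (A8).
Holding K27 and T20 grants T19 (A9).
Holding T20 and T19 grants C19 (A3).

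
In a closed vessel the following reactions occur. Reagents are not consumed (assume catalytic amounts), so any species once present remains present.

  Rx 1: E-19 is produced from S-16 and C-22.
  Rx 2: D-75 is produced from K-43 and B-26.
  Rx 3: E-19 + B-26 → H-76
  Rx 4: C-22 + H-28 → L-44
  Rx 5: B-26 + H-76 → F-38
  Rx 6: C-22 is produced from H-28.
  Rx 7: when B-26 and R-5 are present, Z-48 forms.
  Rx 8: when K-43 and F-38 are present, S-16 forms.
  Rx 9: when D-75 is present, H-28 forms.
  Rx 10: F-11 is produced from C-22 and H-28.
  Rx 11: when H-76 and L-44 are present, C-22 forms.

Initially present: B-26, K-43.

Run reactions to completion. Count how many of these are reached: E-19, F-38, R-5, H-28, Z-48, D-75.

K-43 and B-26 present → D-75 forms (Rx 2).
D-75 present → H-28 forms (Rx 9).
E-19 would need S-16 and C-22 (Rx 1), but S-16 never forms.
F-38 would need B-26 and H-76 (Rx 5), but H-76 never forms.
No rule produces R-5, and it is not given.
H-28: reached.
Z-48 would need B-26 and R-5 (Rx 7), but R-5 never forms.
D-75: reached.
Reached: H-28 and D-75 — 2 of the 6.

2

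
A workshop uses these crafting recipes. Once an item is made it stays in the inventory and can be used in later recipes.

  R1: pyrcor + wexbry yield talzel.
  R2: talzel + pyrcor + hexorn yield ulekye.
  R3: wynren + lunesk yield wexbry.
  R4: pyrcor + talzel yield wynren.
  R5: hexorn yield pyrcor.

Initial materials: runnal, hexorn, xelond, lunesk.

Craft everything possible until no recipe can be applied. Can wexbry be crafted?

wexbry would need wynren and lunesk (R3), but wynren is never obtained.

No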